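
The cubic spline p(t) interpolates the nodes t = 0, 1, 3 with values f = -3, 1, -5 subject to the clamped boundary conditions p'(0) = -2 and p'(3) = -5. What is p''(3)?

3

Write σ_i for p''(x_i). With h_i = 1, 2 and divided differences Δ_i = 4, -3, the continuity of p' gives the tridiagonal system
  1·σ_0 + 6·σ_1 + 2·σ_2 = 6(Δ_1 - Δ_0) = -42
Clamped end conditions give two more equations: 2h_0·σ_0 + h_0·σ_1 = 6(Δ_0 - p'(0)) = 36 and h_1·σ_1 + 2h_1·σ_2 = 6(p'(3) - Δ_1) = -12.
Hence σ_0 = 24, σ_1 = -12, σ_2 = 3.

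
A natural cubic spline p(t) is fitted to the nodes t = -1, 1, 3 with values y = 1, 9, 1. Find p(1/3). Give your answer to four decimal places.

7.8148

Write σ_i for p''(x_i). With h_i = 2, 2 and divided differences Δ_i = 4, -4, the continuity of p' gives the tridiagonal system
  2·σ_0 + 8·σ_1 + 2·σ_2 = 6(Δ_1 - Δ_0) = -48
Natural end conditions: σ_0 = σ_2 = 0.
Forward elimination and back-substitution give σ_0 = 0, σ_1 = -6, σ_2 = 0.
On [-1, 1], p(t) = 1 + 6·(t + 1) + 0·(t + 1)² - 1/2·(t + 1)³.
With (t + 1) = 4/3: p(1/3) = 211/27.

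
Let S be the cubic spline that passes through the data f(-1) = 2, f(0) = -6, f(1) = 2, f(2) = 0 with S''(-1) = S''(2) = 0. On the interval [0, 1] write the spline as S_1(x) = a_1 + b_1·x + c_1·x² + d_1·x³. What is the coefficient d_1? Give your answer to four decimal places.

-8.6667

Put M_i = S'' at the i-th knot. Here h = (1, 1, 1) and Δ = (-8, 8, -2), so the interior equations h_(i-1)·M_(i-1) + 2(h_(i-1)+h_i)·M_i + h_i·M_(i+1) = 6(Δ_i − Δ_(i-1)) read
  1·M_0 + 4·M_1 + 1·M_2 = 6(Δ_1 - Δ_0) = 96
  1·M_1 + 4·M_2 + 1·M_3 = 6(Δ_2 - Δ_1) = -60
Natural end conditions: M_0 = M_3 = 0.
Forward elimination and back-substitution give M_0 = 0, M_1 = 148/5, M_2 = -112/5, M_3 = 0.
On [0, 1], with S_1(x) = a_1 + b_1·x + c_1·x² + d_1·x³: c_1 = M_1/2 = 74/5, d_1 = (M_2 - M_1)/(6h_1) = -26/3, b_1 = Δ_1 - h_1(2M_1 + M_2)/6 = 28/15.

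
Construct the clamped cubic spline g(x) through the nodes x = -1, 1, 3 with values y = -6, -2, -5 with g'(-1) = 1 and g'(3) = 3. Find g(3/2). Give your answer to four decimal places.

-2.9258

With σ_i denoting the second derivative at x_i, h_i = 2, 2, and Δ_i = (y_(i+1) − y_i)/h_i = 2, -3/2:
  2·σ_0 + 8·σ_1 + 2·σ_2 = 6(Δ_1 - Δ_0) = -21
Clamped end conditions give two more equations: 2h_0·σ_0 + h_0·σ_1 = 6(Δ_0 - g'(-1)) = 6 and h_1·σ_1 + 2h_1·σ_2 = 6(g'(3) - Δ_1) = 27.
Forward elimination and back-substitution give σ_0 = 37/8, σ_1 = -25/4, σ_2 = 79/8.
On [1, 3], g(x) = -2 - 5/8·(x - 1) - 25/8·(x - 1)² + 43/32·(x - 1)³.
With (x - 1) = 1/2: g(3/2) = -749/256.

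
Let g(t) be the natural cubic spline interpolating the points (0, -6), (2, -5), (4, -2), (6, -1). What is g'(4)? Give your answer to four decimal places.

1.1667

Write σ_i for g''(x_i). With h_i = 2, 2, 2 and divided differences Δ_i = 1/2, 3/2, 1/2, the continuity of g' gives the tridiagonal system
  2·σ_0 + 8·σ_1 + 2·σ_2 = 6(Δ_1 - Δ_0) = 6
  2·σ_1 + 8·σ_2 + 2·σ_3 = 6(Δ_2 - Δ_1) = -6
Natural end conditions: σ_0 = σ_3 = 0.
Forward elimination and back-substitution give σ_0 = 0, σ_1 = 1, σ_2 = -1, σ_3 = 0.
On [4, 6], g'(t) = b_2 + 2c_2·(t - 4) + 3d_2·(t - 4)² with b_2 = Δ_2 - h_2(2σ_2 + σ_3)/6 = 7/6, c_2 = σ_2/2 = -1/2, d_2 = (σ_3 - σ_2)/(6h_2) = 1/12. So g'(4) = 7/6.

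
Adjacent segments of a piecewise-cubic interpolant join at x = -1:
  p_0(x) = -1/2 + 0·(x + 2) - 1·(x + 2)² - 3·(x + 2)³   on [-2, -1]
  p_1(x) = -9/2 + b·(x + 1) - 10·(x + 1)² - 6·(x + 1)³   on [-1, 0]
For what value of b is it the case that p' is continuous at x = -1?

-11

p_0'(x) = 0 - 2·(x + 2) - 9·(x + 2)², so p_0'(-1) = -11. On the right, p_1'(-1) = b, so b = -11.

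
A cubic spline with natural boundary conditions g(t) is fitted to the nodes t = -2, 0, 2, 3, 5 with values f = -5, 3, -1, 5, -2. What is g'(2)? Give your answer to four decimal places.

Write σ_i for g''(x_i). With h_i = 2, 2, 1, 2 and divided differences Δ_i = 4, -2, 6, -7/2, the continuity of g' gives the tridiagonal system
  2·σ_0 + 8·σ_1 + 2·σ_2 = 6(Δ_1 - Δ_0) = -36
  2·σ_1 + 6·σ_2 + 1·σ_3 = 6(Δ_2 - Δ_1) = 48
  1·σ_2 + 6·σ_3 + 2·σ_4 = 6(Δ_3 - Δ_2) = -57
Natural end conditions: σ_0 = σ_4 = 0.
Solving: σ_0 = 0, σ_1 = -975/128, σ_2 = 399/32, σ_3 = -741/64, σ_4 = 0.
On [2, 3], g'(t) = b_2 + 2c_2·(t - 2) + 3d_2·(t - 2)² with b_2 = Δ_2 - h_2(2σ_2 + σ_3)/6 = 483/128, c_2 = σ_2/2 = 399/64, d_2 = (σ_3 - σ_2)/(6h_2) = -513/128. So g'(2) = 483/128.

3.7734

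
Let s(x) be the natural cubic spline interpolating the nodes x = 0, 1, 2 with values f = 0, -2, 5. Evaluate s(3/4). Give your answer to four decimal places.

-2.2383

With σ_i denoting the second derivative at x_i, h_i = 1, 1, and Δ_i = (y_(i+1) − y_i)/h_i = -2, 7:
  1·σ_0 + 4·σ_1 + 1·σ_2 = 6(Δ_1 - Δ_0) = 54
Natural end conditions: σ_0 = σ_2 = 0.
Hence σ_0 = 0, σ_1 = 27/2, σ_2 = 0.
On [0, 1], s(x) = 0 - 17/4·x + 0·x² + 9/4·x³.
With x = 3/4: s(3/4) = -573/256.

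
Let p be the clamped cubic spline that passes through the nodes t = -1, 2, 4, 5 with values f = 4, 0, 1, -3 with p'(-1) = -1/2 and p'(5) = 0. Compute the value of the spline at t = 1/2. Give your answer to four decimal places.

1.4671

Put M_i = p'' at the i-th knot. Here h = (3, 2, 1) and Δ = (-4/3, 1/2, -4), so the interior equations h_(i-1)·M_(i-1) + 2(h_(i-1)+h_i)·M_i + h_i·M_(i+1) = 6(Δ_i − Δ_(i-1)) read
  3·M_0 + 10·M_1 + 2·M_2 = 6(Δ_1 - Δ_0) = 11
  2·M_1 + 6·M_2 + 1·M_3 = 6(Δ_2 - Δ_1) = -27
Clamped end conditions give two more equations: 2h_0·M_0 + h_0·M_1 = 6(Δ_0 - p'(-1)) = -5 and h_2·M_2 + 2h_2·M_3 = 6(p'(5) - Δ_2) = 24.
Solving: M_0 = -149/57, M_1 = 203/57, M_2 = -478/57, M_3 = 923/57.
On [-1, 2], p(t) = 4 - 1/2·(t + 1) - 149/114·(t + 1)² + 176/513·(t + 1)³.
With (t + 1) = 3/2: p(1/2) = 223/152.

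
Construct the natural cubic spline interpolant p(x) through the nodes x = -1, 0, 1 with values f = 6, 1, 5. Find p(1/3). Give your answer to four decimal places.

Write σ_i for p''(x_i). With h_i = 1, 1 and divided differences Δ_i = -5, 4, the continuity of p' gives the tridiagonal system
  1·σ_0 + 4·σ_1 + 1·σ_2 = 6(Δ_1 - Δ_0) = 54
Natural end conditions: σ_0 = σ_2 = 0.
Hence σ_0 = 0, σ_1 = 27/2, σ_2 = 0.
On [0, 1], p(x) = 1 - 1/2·x + 27/4·x² - 9/4·x³.
With x = 1/3: p(1/3) = 3/2.

1.5000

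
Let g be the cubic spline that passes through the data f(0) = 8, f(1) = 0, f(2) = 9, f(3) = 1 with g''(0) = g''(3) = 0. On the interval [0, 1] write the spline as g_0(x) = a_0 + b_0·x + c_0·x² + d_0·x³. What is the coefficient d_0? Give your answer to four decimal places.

Let M_i = g''(x_i). Step sizes h_i = 1, 1, 1; slopes of the chords Δ_i = (y_(i+1) - y_i)/h_i = -8, 9, -8.
  1·M_0 + 4·M_1 + 1·M_2 = 6(Δ_1 - Δ_0) = 102
  1·M_1 + 4·M_2 + 1·M_3 = 6(Δ_2 - Δ_1) = -102
Natural end conditions: M_0 = M_3 = 0.
Solving: M_0 = 0, M_1 = 34, M_2 = -34, M_3 = 0.
On [0, 1], with g_0(x) = a_0 + b_0·x + c_0·x² + d_0·x³: c_0 = M_0/2 = 0, d_0 = (M_1 - M_0)/(6h_0) = 17/3, b_0 = Δ_0 - h_0(2M_0 + M_1)/6 = -41/3.

5.6667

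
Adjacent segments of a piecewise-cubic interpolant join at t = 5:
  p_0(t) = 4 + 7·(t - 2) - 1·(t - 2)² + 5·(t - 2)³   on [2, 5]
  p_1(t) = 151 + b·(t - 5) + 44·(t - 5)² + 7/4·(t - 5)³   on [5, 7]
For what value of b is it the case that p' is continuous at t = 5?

p_0'(t) = 7 - 2·(t - 2) + 15·(t - 2)², so p_0'(5) = 136. On the right, p_1'(5) = b, so b = 136.

136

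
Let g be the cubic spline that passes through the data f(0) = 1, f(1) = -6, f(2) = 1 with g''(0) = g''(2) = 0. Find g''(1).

21

With σ_i denoting the second derivative at x_i, h_i = 1, 1, and Δ_i = (y_(i+1) − y_i)/h_i = -7, 7:
  1·σ_0 + 4·σ_1 + 1·σ_2 = 6(Δ_1 - Δ_0) = 84
Natural end conditions: σ_0 = σ_2 = 0.
Solving: σ_0 = 0, σ_1 = 21, σ_2 = 0.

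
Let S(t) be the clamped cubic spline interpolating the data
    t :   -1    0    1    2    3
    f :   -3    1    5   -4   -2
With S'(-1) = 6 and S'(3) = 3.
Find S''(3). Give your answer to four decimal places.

With M_i denoting the second derivative at x_i, h_i = 1, 1, 1, 1, and Δ_i = (y_(i+1) − y_i)/h_i = 4, 4, -9, 2:
  1·M_0 + 4·M_1 + 1·M_2 = 6(Δ_1 - Δ_0) = 0
  1·M_1 + 4·M_2 + 1·M_3 = 6(Δ_2 - Δ_1) = -78
  1·M_2 + 4·M_3 + 1·M_4 = 6(Δ_3 - Δ_2) = 66
Clamped end conditions give two more equations: 2h_0·M_0 + h_0·M_1 = 6(Δ_0 - S'(-1)) = -12 and h_3·M_3 + 2h_3·M_4 = 6(S'(3) - Δ_3) = 6.
Solving: M_0 = -153/14, M_1 = 69/7, M_2 = -57/2, M_3 = 183/7, M_4 = -141/14.

-10.0714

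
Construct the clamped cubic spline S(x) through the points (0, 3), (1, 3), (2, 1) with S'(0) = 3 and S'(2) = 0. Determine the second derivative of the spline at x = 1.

-3

Put M_i = S'' at the i-th knot. Here h = (1, 1) and Δ = (0, -2), so the interior equations h_(i-1)·M_(i-1) + 2(h_(i-1)+h_i)·M_i + h_i·M_(i+1) = 6(Δ_i − Δ_(i-1)) read
  1·M_0 + 4·M_1 + 1·M_2 = 6(Δ_1 - Δ_0) = -12
Clamped end conditions give two more equations: 2h_0·M_0 + h_0·M_1 = 6(Δ_0 - S'(0)) = -18 and h_1·M_1 + 2h_1·M_2 = 6(S'(2) - Δ_1) = 12.
Solving the tridiagonal system: M_0 = -15/2, M_1 = -3, M_2 = 15/2.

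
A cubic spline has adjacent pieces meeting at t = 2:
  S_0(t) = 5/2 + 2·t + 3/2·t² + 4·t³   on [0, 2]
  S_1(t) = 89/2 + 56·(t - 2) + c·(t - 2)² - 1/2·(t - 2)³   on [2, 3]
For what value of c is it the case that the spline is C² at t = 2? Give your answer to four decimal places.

S_0''(t) = 3 + 24·t, so S_0''(2) = 51. On the right, S_1''(2) = 2c, so c = 51/2.

25.5000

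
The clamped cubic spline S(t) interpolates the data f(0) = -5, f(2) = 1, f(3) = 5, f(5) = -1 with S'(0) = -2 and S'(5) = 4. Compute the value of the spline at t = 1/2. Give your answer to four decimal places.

-5.1758

Write σ_i for S''(x_i). With h_i = 2, 1, 2 and divided differences Δ_i = 3, 4, -3, the continuity of S' gives the tridiagonal system
  2·σ_0 + 6·σ_1 + 1·σ_2 = 6(Δ_1 - Δ_0) = 6
  1·σ_1 + 6·σ_2 + 2·σ_3 = 6(Δ_2 - Δ_1) = -42
Clamped end conditions give two more equations: 2h_0·σ_0 + h_0·σ_1 = 6(Δ_0 - S'(0)) = 30 and h_2·σ_2 + 2h_2·σ_3 = 6(S'(5) - Δ_2) = 42.
Solving the tridiagonal system: σ_0 = 57/8, σ_1 = 3/4, σ_2 = -51/4, σ_3 = 135/8.
On [0, 2], S(t) = -5 - 2·t + 57/16·t² - 17/32·t³.
With t = 1/2: S(1/2) = -1325/256.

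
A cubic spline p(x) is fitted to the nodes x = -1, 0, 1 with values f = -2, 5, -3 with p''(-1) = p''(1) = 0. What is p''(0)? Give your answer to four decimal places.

Write σ_i for p''(x_i). With h_i = 1, 1 and divided differences Δ_i = 7, -8, the continuity of p' gives the tridiagonal system
  1·σ_0 + 4·σ_1 + 1·σ_2 = 6(Δ_1 - Δ_0) = -90
Natural end conditions: σ_0 = σ_2 = 0.
Hence σ_0 = 0, σ_1 = -45/2, σ_2 = 0.

-22.5000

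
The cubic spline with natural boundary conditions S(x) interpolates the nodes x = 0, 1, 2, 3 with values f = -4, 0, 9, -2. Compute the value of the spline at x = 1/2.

Put σ_i = S'' at the i-th knot. Here h = (1, 1, 1) and Δ = (4, 9, -11), so the interior equations h_(i-1)·σ_(i-1) + 2(h_(i-1)+h_i)·σ_i + h_i·σ_(i+1) = 6(Δ_i − Δ_(i-1)) read
  1·σ_0 + 4·σ_1 + 1·σ_2 = 6(Δ_1 - Δ_0) = 30
  1·σ_1 + 4·σ_2 + 1·σ_3 = 6(Δ_2 - Δ_1) = -120
Natural end conditions: σ_0 = σ_3 = 0.
Solving: σ_0 = 0, σ_1 = 16, σ_2 = -34, σ_3 = 0.
On [0, 1], S(x) = -4 + 4/3·x + 0·x² + 8/3·x³.
With x = 1/2: S(1/2) = -3.

-3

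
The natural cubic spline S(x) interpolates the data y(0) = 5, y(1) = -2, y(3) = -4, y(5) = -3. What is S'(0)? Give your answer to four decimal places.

-8.0227

Put M_i = S'' at the i-th knot. Here h = (1, 2, 2) and Δ = (-7, -1, 1/2), so the interior equations h_(i-1)·M_(i-1) + 2(h_(i-1)+h_i)·M_i + h_i·M_(i+1) = 6(Δ_i − Δ_(i-1)) read
  1·M_0 + 6·M_1 + 2·M_2 = 6(Δ_1 - Δ_0) = 36
  2·M_1 + 8·M_2 + 2·M_3 = 6(Δ_2 - Δ_1) = 9
Natural end conditions: M_0 = M_3 = 0.
Hence M_0 = 0, M_1 = 135/22, M_2 = -9/22, M_3 = 0.
On [0, 1], S'(x) = b_0 + 2c_0·x + 3d_0·x² with b_0 = Δ_0 - h_0(2M_0 + M_1)/6 = -353/44, c_0 = M_0/2 = 0, d_0 = (M_1 - M_0)/(6h_0) = 45/44. So S'(0) = -353/44.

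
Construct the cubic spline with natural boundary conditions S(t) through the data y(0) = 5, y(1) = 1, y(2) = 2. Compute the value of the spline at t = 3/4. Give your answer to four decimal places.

1.5898

Write M_i for S''(x_i). With h_i = 1, 1 and divided differences Δ_i = -4, 1, the continuity of S' gives the tridiagonal system
  1·M_0 + 4·M_1 + 1·M_2 = 6(Δ_1 - Δ_0) = 30
Natural end conditions: M_0 = M_2 = 0.
Solving the tridiagonal system: M_0 = 0, M_1 = 15/2, M_2 = 0.
On [0, 1], S(t) = 5 - 21/4·t + 0·t² + 5/4·t³.
With t = 3/4: S(3/4) = 407/256.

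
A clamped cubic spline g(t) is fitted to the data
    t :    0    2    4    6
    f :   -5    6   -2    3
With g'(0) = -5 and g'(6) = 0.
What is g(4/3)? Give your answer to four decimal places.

Write σ_i for g''(x_i). With h_i = 2, 2, 2 and divided differences Δ_i = 11/2, -4, 5/2, the continuity of g' gives the tridiagonal system
  2·σ_0 + 8·σ_1 + 2·σ_2 = 6(Δ_1 - Δ_0) = -57
  2·σ_1 + 8·σ_2 + 2·σ_3 = 6(Δ_2 - Δ_1) = 39
Clamped end conditions give two more equations: 2h_0·σ_0 + h_0·σ_1 = 6(Δ_0 - g'(0)) = 63 and h_2·σ_2 + 2h_2·σ_3 = 6(g'(6) - Δ_2) = -15.
Hence σ_0 = 71/3, σ_1 = -95/6, σ_2 = 67/6, σ_3 = -28/3.
On [0, 2], g(t) = -5 - 5·t + 71/6·t² - 79/24·t³.
With t = 4/3: g(4/3) = 127/81.

1.5679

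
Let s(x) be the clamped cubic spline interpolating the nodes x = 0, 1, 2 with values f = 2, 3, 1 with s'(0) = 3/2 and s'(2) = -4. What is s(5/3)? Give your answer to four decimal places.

Put M_i = s'' at the i-th knot. Here h = (1, 1) and Δ = (1, -2), so the interior equations h_(i-1)·M_(i-1) + 2(h_(i-1)+h_i)·M_i + h_i·M_(i+1) = 6(Δ_i − Δ_(i-1)) read
  1·M_0 + 4·M_1 + 1·M_2 = 6(Δ_1 - Δ_0) = -18
Clamped end conditions give two more equations: 2h_0·M_0 + h_0·M_1 = 6(Δ_0 - s'(0)) = -3 and h_1·M_1 + 2h_1·M_2 = 6(s'(2) - Δ_1) = -12.
Hence M_0 = 1/4, M_1 = -7/2, M_2 = -17/4.
On [1, 2], s(x) = 3 - 1/8·(x - 1) - 7/4·(x - 1)² - 1/8·(x - 1)³.
With (x - 1) = 2/3: s(5/3) = 227/108.

2.1019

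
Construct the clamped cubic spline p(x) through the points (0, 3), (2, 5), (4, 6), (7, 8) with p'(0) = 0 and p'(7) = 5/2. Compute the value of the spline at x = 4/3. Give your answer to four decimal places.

With M_i denoting the second derivative at x_i, h_i = 2, 2, 3, and Δ_i = (y_(i+1) − y_i)/h_i = 1, 1/2, 2/3:
  2·M_0 + 8·M_1 + 2·M_2 = 6(Δ_1 - Δ_0) = -3
  2·M_1 + 10·M_2 + 3·M_3 = 6(Δ_2 - Δ_1) = 1
Clamped end conditions give two more equations: 2h_0·M_0 + h_0·M_1 = 6(Δ_0 - p'(0)) = 6 and h_2·M_2 + 2h_2·M_3 = 6(p'(7) - Δ_2) = 11.
Forward elimination and back-substitution give M_0 = 139/74, M_1 = -28/37, M_2 = -13/37, M_3 = 223/111.
On [0, 2], p(x) = 3 + 0·x + 139/148·x² - 65/296·x³.
With x = 4/3: p(4/3) = 4145/999.

4.1491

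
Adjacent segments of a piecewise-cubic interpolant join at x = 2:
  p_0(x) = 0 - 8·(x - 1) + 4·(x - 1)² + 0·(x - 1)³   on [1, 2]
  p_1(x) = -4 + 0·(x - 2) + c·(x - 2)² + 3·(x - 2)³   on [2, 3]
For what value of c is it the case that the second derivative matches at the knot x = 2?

4

p_0''(x) = 8 + 0·(x - 1), so p_0''(2) = 8. On the right, p_1''(2) = 2c, so c = 4.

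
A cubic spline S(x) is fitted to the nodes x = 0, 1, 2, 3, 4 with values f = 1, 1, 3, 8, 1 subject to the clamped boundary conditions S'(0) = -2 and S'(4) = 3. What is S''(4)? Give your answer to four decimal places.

Let σ_i = S''(x_i). Step sizes h_i = 1, 1, 1, 1; slopes of the chords Δ_i = (y_(i+1) - y_i)/h_i = 0, 2, 5, -7.
  1·σ_0 + 4·σ_1 + 1·σ_2 = 6(Δ_1 - Δ_0) = 12
  1·σ_1 + 4·σ_2 + 1·σ_3 = 6(Δ_2 - Δ_1) = 18
  1·σ_2 + 4·σ_3 + 1·σ_4 = 6(Δ_3 - Δ_2) = -72
Clamped end conditions give two more equations: 2h_0·σ_0 + h_0·σ_1 = 6(Δ_0 - S'(0)) = 12 and h_3·σ_3 + 2h_3·σ_4 = 6(S'(4) - Δ_3) = 60.
Hence σ_0 = 197/28, σ_1 = -29/14, σ_2 = 53/4, σ_3 = -461/14, σ_4 = 1301/28.

46.4643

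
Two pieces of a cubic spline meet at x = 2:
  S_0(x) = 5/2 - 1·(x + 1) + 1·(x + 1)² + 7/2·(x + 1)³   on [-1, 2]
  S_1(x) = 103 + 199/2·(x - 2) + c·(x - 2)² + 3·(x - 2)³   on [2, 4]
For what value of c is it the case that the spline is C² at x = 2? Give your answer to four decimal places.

S_0''(x) = 2 + 21·(x + 1), so S_0''(2) = 65. On the right, S_1''(2) = 2c, so c = 65/2.

32.5000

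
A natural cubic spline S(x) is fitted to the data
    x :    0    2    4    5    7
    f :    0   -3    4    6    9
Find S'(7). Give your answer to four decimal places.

1.5000

Write M_i for S''(x_i). With h_i = 2, 2, 1, 2 and divided differences Δ_i = -3/2, 7/2, 2, 3/2, the continuity of S' gives the tridiagonal system
  2·M_0 + 8·M_1 + 2·M_2 = 6(Δ_1 - Δ_0) = 30
  2·M_1 + 6·M_2 + 1·M_3 = 6(Δ_2 - Δ_1) = -9
  1·M_2 + 6·M_3 + 2·M_4 = 6(Δ_3 - Δ_2) = -3
Natural end conditions: M_0 = M_4 = 0.
Forward elimination and back-substitution give M_0 = 0, M_1 = 9/2, M_2 = -3, M_3 = 0, M_4 = 0.
On [5, 7], S'(x) = b_3 + 2c_3·(x - 5) + 3d_3·(x - 5)² with b_3 = Δ_3 - h_3(2M_3 + M_4)/6 = 3/2, c_3 = M_3/2 = 0, d_3 = (M_4 - M_3)/(6h_3) = 0. So S'(7) = 3/2.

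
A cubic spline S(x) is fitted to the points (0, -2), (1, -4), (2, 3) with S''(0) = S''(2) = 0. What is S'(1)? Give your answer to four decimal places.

2.5000

Write m_i for S''(x_i). With h_i = 1, 1 and divided differences Δ_i = -2, 7, the continuity of S' gives the tridiagonal system
  1·m_0 + 4·m_1 + 1·m_2 = 6(Δ_1 - Δ_0) = 54
Natural end conditions: m_0 = m_2 = 0.
Solving the tridiagonal system: m_0 = 0, m_1 = 27/2, m_2 = 0.
On [1, 2], S'(x) = b_1 + 2c_1·(x - 1) + 3d_1·(x - 1)² with b_1 = Δ_1 - h_1(2m_1 + m_2)/6 = 5/2, c_1 = m_1/2 = 27/4, d_1 = (m_2 - m_1)/(6h_1) = -9/4. So S'(1) = 5/2.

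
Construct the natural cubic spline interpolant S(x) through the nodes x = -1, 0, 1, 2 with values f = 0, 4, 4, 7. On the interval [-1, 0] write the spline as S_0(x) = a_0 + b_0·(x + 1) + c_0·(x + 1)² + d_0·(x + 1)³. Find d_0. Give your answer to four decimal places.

Let M_i = S''(x_i). Step sizes h_i = 1, 1, 1; slopes of the chords Δ_i = (y_(i+1) - y_i)/h_i = 4, 0, 3.
  1·M_0 + 4·M_1 + 1·M_2 = 6(Δ_1 - Δ_0) = -24
  1·M_1 + 4·M_2 + 1·M_3 = 6(Δ_2 - Δ_1) = 18
Natural end conditions: M_0 = M_3 = 0.
Solving: M_0 = 0, M_1 = -38/5, M_2 = 32/5, M_3 = 0.
On [-1, 0], with S_0(x) = a_0 + b_0·(x + 1) + c_0·(x + 1)² + d_0·(x + 1)³: c_0 = M_0/2 = 0, d_0 = (M_1 - M_0)/(6h_0) = -19/15, b_0 = Δ_0 - h_0(2M_0 + M_1)/6 = 79/15.

-1.2667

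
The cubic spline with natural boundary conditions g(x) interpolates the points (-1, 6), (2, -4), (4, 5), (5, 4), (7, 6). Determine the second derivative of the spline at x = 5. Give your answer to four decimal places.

Let M_i = g''(x_i). Step sizes h_i = 3, 2, 1, 2; slopes of the chords Δ_i = (y_(i+1) - y_i)/h_i = -10/3, 9/2, -1, 1.
  3·M_0 + 10·M_1 + 2·M_2 = 6(Δ_1 - Δ_0) = 47
  2·M_1 + 6·M_2 + 1·M_3 = 6(Δ_2 - Δ_1) = -33
  1·M_2 + 6·M_3 + 2·M_4 = 6(Δ_3 - Δ_2) = 12
Natural end conditions: M_0 = M_4 = 0.
Hence M_0 = 0, M_1 = 2065/326, M_2 = -1332/163, M_3 = 548/163, M_4 = 0.

3.3620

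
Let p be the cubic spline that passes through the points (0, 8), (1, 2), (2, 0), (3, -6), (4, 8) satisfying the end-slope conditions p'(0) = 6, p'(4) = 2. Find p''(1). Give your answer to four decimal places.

24.2857

Put σ_i = p'' at the i-th knot. Here h = (1, 1, 1, 1) and Δ = (-6, -2, -6, 14), so the interior equations h_(i-1)·σ_(i-1) + 2(h_(i-1)+h_i)·σ_i + h_i·σ_(i+1) = 6(Δ_i − Δ_(i-1)) read
  1·σ_0 + 4·σ_1 + 1·σ_2 = 6(Δ_1 - Δ_0) = 24
  1·σ_1 + 4·σ_2 + 1·σ_3 = 6(Δ_2 - Δ_1) = -24
  1·σ_2 + 4·σ_3 + 1·σ_4 = 6(Δ_3 - Δ_2) = 120
Clamped end conditions give two more equations: 2h_0·σ_0 + h_0·σ_1 = 6(Δ_0 - p'(0)) = -72 and h_3·σ_3 + 2h_3·σ_4 = 6(p'(4) - Δ_3) = -72.
Forward elimination and back-substitution give σ_0 = -337/7, σ_1 = 170/7, σ_2 = -25, σ_3 = 362/7, σ_4 = -433/7.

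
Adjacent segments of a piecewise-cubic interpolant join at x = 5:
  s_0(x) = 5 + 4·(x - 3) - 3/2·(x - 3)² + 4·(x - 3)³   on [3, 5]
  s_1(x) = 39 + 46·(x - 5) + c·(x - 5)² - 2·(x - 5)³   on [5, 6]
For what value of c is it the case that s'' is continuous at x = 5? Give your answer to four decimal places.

22.5000

s_0''(x) = -3 + 24·(x - 3), so s_0''(5) = 45. On the right, s_1''(5) = 2c, so c = 45/2.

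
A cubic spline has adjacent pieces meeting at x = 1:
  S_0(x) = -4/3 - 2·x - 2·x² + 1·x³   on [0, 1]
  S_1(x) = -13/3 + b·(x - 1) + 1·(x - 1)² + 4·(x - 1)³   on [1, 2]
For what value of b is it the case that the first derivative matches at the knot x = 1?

-3

S_0'(x) = -2 - 4·x + 3·x², so S_0'(1) = -3. On the right, S_1'(1) = b, so b = -3.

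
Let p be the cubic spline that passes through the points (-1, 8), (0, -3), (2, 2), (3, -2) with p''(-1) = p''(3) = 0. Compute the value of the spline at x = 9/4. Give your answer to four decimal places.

Write M_i for p''(x_i). With h_i = 1, 2, 1 and divided differences Δ_i = -11, 5/2, -4, the continuity of p' gives the tridiagonal system
  1·M_0 + 6·M_1 + 2·M_2 = 6(Δ_1 - Δ_0) = 81
  2·M_1 + 6·M_2 + 1·M_3 = 6(Δ_2 - Δ_1) = -39
Natural end conditions: M_0 = M_3 = 0.
Forward elimination and back-substitution give M_0 = 0, M_1 = 141/8, M_2 = -99/8, M_3 = 0.
On [2, 3], p(x) = 2 + 1/8·(x - 2) - 99/16·(x - 2)² + 33/16·(x - 2)³.
With (x - 2) = 1/4: p(9/4) = 1717/1024.

1.6768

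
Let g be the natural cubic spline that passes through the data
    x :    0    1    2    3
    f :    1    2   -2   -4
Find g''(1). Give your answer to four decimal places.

-8.8000

Put M_i = g'' at the i-th knot. Here h = (1, 1, 1) and Δ = (1, -4, -2), so the interior equations h_(i-1)·M_(i-1) + 2(h_(i-1)+h_i)·M_i + h_i·M_(i+1) = 6(Δ_i − Δ_(i-1)) read
  1·M_0 + 4·M_1 + 1·M_2 = 6(Δ_1 - Δ_0) = -30
  1·M_1 + 4·M_2 + 1·M_3 = 6(Δ_2 - Δ_1) = 12
Natural end conditions: M_0 = M_3 = 0.
Solving: M_0 = 0, M_1 = -44/5, M_2 = 26/5, M_3 = 0.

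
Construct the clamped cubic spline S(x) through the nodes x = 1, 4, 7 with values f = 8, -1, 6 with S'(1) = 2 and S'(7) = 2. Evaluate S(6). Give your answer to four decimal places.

2.9630

Let m_i = S''(x_i). Step sizes h_i = 3, 3; slopes of the chords Δ_i = (y_(i+1) - y_i)/h_i = -3, 7/3.
  3·m_0 + 12·m_1 + 3·m_2 = 6(Δ_1 - Δ_0) = 32
Clamped end conditions give two more equations: 2h_0·m_0 + h_0·m_1 = 6(Δ_0 - S'(1)) = -30 and h_1·m_1 + 2h_1·m_2 = 6(S'(7) - Δ_1) = -2.
Solving the tridiagonal system: m_0 = -23/3, m_1 = 16/3, m_2 = -3.
On [4, 7], S(x) = -1 - 3/2·(x - 4) + 8/3·(x - 4)² - 25/54·(x - 4)³.
With (x - 4) = 2: S(6) = 80/27.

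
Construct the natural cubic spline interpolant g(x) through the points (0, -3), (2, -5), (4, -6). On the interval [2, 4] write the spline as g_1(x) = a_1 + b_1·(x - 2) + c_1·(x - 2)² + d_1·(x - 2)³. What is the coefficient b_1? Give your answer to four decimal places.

With σ_i denoting the second derivative at x_i, h_i = 2, 2, and Δ_i = (y_(i+1) − y_i)/h_i = -1, -1/2:
  2·σ_0 + 8·σ_1 + 2·σ_2 = 6(Δ_1 - Δ_0) = 3
Natural end conditions: σ_0 = σ_2 = 0.
Solving the tridiagonal system: σ_0 = 0, σ_1 = 3/8, σ_2 = 0.
On [2, 4], with g_1(x) = a_1 + b_1·(x - 2) + c_1·(x - 2)² + d_1·(x - 2)³: c_1 = σ_1/2 = 3/16, d_1 = (σ_2 - σ_1)/(6h_1) = -1/32, b_1 = Δ_1 - h_1(2σ_1 + σ_2)/6 = -3/4.

-0.7500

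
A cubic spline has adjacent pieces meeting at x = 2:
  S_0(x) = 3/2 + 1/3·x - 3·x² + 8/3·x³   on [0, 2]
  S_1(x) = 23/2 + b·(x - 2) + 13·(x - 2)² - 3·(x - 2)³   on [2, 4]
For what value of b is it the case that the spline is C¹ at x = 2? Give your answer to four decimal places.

S_0'(x) = 1/3 - 6·x + 8·x², so S_0'(2) = 61/3. On the right, S_1'(2) = b, so b = 61/3.

20.3333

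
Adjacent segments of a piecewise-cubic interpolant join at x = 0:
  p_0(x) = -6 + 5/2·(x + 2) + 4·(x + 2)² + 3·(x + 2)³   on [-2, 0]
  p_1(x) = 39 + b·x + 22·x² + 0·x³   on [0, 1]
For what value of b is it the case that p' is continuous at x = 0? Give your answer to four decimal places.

p_0'(x) = 5/2 + 8·(x + 2) + 9·(x + 2)², so p_0'(0) = 109/2. On the right, p_1'(0) = b, so b = 109/2.

54.5000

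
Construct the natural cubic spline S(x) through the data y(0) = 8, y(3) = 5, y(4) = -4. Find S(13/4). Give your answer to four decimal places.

3.0781

Put M_i = S'' at the i-th knot. Here h = (3, 1) and Δ = (-1, -9), so the interior equations h_(i-1)·M_(i-1) + 2(h_(i-1)+h_i)·M_i + h_i·M_(i+1) = 6(Δ_i − Δ_(i-1)) read
  3·M_0 + 8·M_1 + 1·M_2 = 6(Δ_1 - Δ_0) = -48
Natural end conditions: M_0 = M_2 = 0.
Hence M_0 = 0, M_1 = -6, M_2 = 0.
On [3, 4], S(x) = 5 - 7·(x - 3) - 3·(x - 3)² + 1·(x - 3)³.
With (x - 3) = 1/4: S(13/4) = 197/64.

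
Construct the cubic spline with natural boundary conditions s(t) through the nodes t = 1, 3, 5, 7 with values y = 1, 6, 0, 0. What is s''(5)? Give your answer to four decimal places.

3.5000

Write σ_i for s''(x_i). With h_i = 2, 2, 2 and divided differences Δ_i = 5/2, -3, 0, the continuity of s' gives the tridiagonal system
  2·σ_0 + 8·σ_1 + 2·σ_2 = 6(Δ_1 - Δ_0) = -33
  2·σ_1 + 8·σ_2 + 2·σ_3 = 6(Δ_2 - Δ_1) = 18
Natural end conditions: σ_0 = σ_3 = 0.
Forward elimination and back-substitution give σ_0 = 0, σ_1 = -5, σ_2 = 7/2, σ_3 = 0.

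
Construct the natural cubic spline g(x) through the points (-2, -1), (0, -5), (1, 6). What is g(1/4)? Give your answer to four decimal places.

Let m_i = g''(x_i). Step sizes h_i = 2, 1; slopes of the chords Δ_i = (y_(i+1) - y_i)/h_i = -2, 11.
  2·m_0 + 6·m_1 + 1·m_2 = 6(Δ_1 - Δ_0) = 78
Natural end conditions: m_0 = m_2 = 0.
Hence m_0 = 0, m_1 = 13, m_2 = 0.
On [0, 1], g(x) = -5 + 20/3·x + 13/2·x² - 13/6·x³.
With x = 1/4: g(1/4) = -379/128.

-2.9609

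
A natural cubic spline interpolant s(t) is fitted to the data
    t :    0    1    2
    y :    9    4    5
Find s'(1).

Let M_i = s''(x_i). Step sizes h_i = 1, 1; slopes of the chords Δ_i = (y_(i+1) - y_i)/h_i = -5, 1.
  1·M_0 + 4·M_1 + 1·M_2 = 6(Δ_1 - Δ_0) = 36
Natural end conditions: M_0 = M_2 = 0.
Solving the tridiagonal system: M_0 = 0, M_1 = 9, M_2 = 0.
On [1, 2], s'(t) = b_1 + 2c_1·(t - 1) + 3d_1·(t - 1)² with b_1 = Δ_1 - h_1(2M_1 + M_2)/6 = -2, c_1 = M_1/2 = 9/2, d_1 = (M_2 - M_1)/(6h_1) = -3/2. So s'(1) = -2.

-2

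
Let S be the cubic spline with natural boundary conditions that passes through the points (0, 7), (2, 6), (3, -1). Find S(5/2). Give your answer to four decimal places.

2.9063

Write M_i for S''(x_i). With h_i = 2, 1 and divided differences Δ_i = -1/2, -7, the continuity of S' gives the tridiagonal system
  2·M_0 + 6·M_1 + 1·M_2 = 6(Δ_1 - Δ_0) = -39
Natural end conditions: M_0 = M_2 = 0.
Solving the tridiagonal system: M_0 = 0, M_1 = -13/2, M_2 = 0.
On [2, 3], S(x) = 6 - 29/6·(x - 2) - 13/4·(x - 2)² + 13/12·(x - 2)³.
With (x - 2) = 1/2: S(5/2) = 93/32.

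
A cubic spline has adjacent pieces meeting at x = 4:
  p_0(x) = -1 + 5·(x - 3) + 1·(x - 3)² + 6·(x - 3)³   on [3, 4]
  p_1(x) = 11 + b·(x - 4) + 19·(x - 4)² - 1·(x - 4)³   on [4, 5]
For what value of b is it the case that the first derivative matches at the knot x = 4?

25

p_0'(x) = 5 + 2·(x - 3) + 18·(x - 3)², so p_0'(4) = 25. On the right, p_1'(4) = b, so b = 25.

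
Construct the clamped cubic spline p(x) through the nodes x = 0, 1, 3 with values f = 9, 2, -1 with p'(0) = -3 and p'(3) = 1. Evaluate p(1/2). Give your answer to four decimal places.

Let M_i = p''(x_i). Step sizes h_i = 1, 2; slopes of the chords Δ_i = (y_(i+1) - y_i)/h_i = -7, -3/2.
  1·M_0 + 6·M_1 + 2·M_2 = 6(Δ_1 - Δ_0) = 33
Clamped end conditions give two more equations: 2h_0·M_0 + h_0·M_1 = 6(Δ_0 - p'(0)) = -24 and h_1·M_1 + 2h_1·M_2 = 6(p'(3) - Δ_1) = 15.
Forward elimination and back-substitution give M_0 = -97/6, M_1 = 25/3, M_2 = -5/12.
On [0, 1], p(x) = 9 - 3·x - 97/12·x² + 49/12·x³.
With x = 1/2: p(1/2) = 575/96.

5.9896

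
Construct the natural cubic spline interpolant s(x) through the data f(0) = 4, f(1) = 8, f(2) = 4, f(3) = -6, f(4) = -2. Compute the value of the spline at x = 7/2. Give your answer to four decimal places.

With M_i denoting the second derivative at x_i, h_i = 1, 1, 1, 1, and Δ_i = (y_(i+1) − y_i)/h_i = 4, -4, -10, 4:
  1·M_0 + 4·M_1 + 1·M_2 = 6(Δ_1 - Δ_0) = -48
  1·M_1 + 4·M_2 + 1·M_3 = 6(Δ_2 - Δ_1) = -36
  1·M_2 + 4·M_3 + 1·M_4 = 6(Δ_3 - Δ_2) = 84
Natural end conditions: M_0 = M_4 = 0.
Solving: M_0 = 0, M_1 = -123/14, M_2 = -90/7, M_3 = 339/14, M_4 = 0.
On [3, 4], s(x) = -6 - 57/14·(x - 3) + 339/28·(x - 3)² - 113/28·(x - 3)³.
With (x - 3) = 1/2: s(7/2) = -1235/224.

-5.5134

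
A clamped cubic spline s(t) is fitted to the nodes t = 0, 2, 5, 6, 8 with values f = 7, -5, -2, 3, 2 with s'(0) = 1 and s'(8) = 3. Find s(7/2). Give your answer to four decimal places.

-8.0827

Let M_i = s''(x_i). Step sizes h_i = 2, 3, 1, 2; slopes of the chords Δ_i = (y_(i+1) - y_i)/h_i = -6, 1, 5, -1/2.
  2·M_0 + 10·M_1 + 3·M_2 = 6(Δ_1 - Δ_0) = 42
  3·M_1 + 8·M_2 + 1·M_3 = 6(Δ_2 - Δ_1) = 24
  1·M_2 + 6·M_3 + 2·M_4 = 6(Δ_3 - Δ_2) = -33
Clamped end conditions give two more equations: 2h_0·M_0 + h_0·M_1 = 6(Δ_0 - s'(0)) = -42 and h_3·M_3 + 2h_3·M_4 = 6(s'(8) - Δ_3) = 21.
Solving the tridiagonal system: M_0 = -1865/136, M_1 = 437/68, M_2 = 117/68, M_3 = -615/68, M_4 = 1329/136.
On [2, 5], s(t) = -5 - 855/136·(t - 2) + 437/136·(t - 2)² - 40/153·(t - 2)³.
With (t - 2) = 3/2: s(7/2) = -4397/544.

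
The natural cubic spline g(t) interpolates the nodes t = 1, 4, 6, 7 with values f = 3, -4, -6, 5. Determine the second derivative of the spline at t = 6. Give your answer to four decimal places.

With m_i denoting the second derivative at x_i, h_i = 3, 2, 1, and Δ_i = (y_(i+1) − y_i)/h_i = -7/3, -1, 11:
  3·m_0 + 10·m_1 + 2·m_2 = 6(Δ_1 - Δ_0) = 8
  2·m_1 + 6·m_2 + 1·m_3 = 6(Δ_2 - Δ_1) = 72
Natural end conditions: m_0 = m_3 = 0.
Solving the tridiagonal system: m_0 = 0, m_1 = -12/7, m_2 = 88/7, m_3 = 0.

12.5714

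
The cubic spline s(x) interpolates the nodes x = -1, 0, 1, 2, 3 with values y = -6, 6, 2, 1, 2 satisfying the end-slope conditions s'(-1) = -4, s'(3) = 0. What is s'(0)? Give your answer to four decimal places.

8.5714

Write M_i for s''(x_i). With h_i = 1, 1, 1, 1 and divided differences Δ_i = 12, -4, -1, 1, the continuity of s' gives the tridiagonal system
  1·M_0 + 4·M_1 + 1·M_2 = 6(Δ_1 - Δ_0) = -96
  1·M_1 + 4·M_2 + 1·M_3 = 6(Δ_2 - Δ_1) = 18
  1·M_2 + 4·M_3 + 1·M_4 = 6(Δ_3 - Δ_2) = 12
Clamped end conditions give two more equations: 2h_0·M_0 + h_0·M_1 = 6(Δ_0 - s'(-1)) = 96 and h_3·M_3 + 2h_3·M_4 = 6(s'(3) - Δ_3) = -6.
Forward elimination and back-substitution give M_0 = 496/7, M_1 = -320/7, M_2 = 16, M_3 = -2/7, M_4 = -20/7.
On [0, 1], s'(x) = b_1 + 2c_1·x + 3d_1·x² with b_1 = Δ_1 - h_1(2M_1 + M_2)/6 = 60/7, c_1 = M_1/2 = -160/7, d_1 = (M_2 - M_1)/(6h_1) = 72/7. So s'(0) = 60/7.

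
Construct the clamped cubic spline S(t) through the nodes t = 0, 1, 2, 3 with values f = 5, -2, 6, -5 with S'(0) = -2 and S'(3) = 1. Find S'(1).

2

Put m_i = S'' at the i-th knot. Here h = (1, 1, 1) and Δ = (-7, 8, -11), so the interior equations h_(i-1)·m_(i-1) + 2(h_(i-1)+h_i)·m_i + h_i·m_(i+1) = 6(Δ_i − Δ_(i-1)) read
  1·m_0 + 4·m_1 + 1·m_2 = 6(Δ_1 - Δ_0) = 90
  1·m_1 + 4·m_2 + 1·m_3 = 6(Δ_2 - Δ_1) = -114
Clamped end conditions give two more equations: 2h_0·m_0 + h_0·m_1 = 6(Δ_0 - S'(0)) = -30 and h_2·m_2 + 2h_2·m_3 = 6(S'(3) - Δ_2) = 72.
Solving: m_0 = -38, m_1 = 46, m_2 = -56, m_3 = 64.
On [1, 2], S'(t) = b_1 + 2c_1·(t - 1) + 3d_1·(t - 1)² with b_1 = Δ_1 - h_1(2m_1 + m_2)/6 = 2, c_1 = m_1/2 = 23, d_1 = (m_2 - m_1)/(6h_1) = -17. So S'(1) = 2.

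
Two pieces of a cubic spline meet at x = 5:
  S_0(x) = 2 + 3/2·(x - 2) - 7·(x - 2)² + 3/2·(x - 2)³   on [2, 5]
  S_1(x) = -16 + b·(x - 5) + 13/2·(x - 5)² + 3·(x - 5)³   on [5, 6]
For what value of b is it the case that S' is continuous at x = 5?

S_0'(x) = 3/2 - 14·(x - 2) + 9/2·(x - 2)², so S_0'(5) = 0. On the right, S_1'(5) = b, so b = 0.

0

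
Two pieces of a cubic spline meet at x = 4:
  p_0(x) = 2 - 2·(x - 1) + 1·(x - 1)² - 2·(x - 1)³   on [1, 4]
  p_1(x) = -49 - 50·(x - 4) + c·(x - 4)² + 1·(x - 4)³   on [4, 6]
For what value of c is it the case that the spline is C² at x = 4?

p_0''(x) = 2 - 12·(x - 1), so p_0''(4) = -34. On the right, p_1''(4) = 2c, so c = -17.

-17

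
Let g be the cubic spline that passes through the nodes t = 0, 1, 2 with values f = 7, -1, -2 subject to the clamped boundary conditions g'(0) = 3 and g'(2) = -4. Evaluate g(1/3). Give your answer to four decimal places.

With m_i denoting the second derivative at x_i, h_i = 1, 1, and Δ_i = (y_(i+1) − y_i)/h_i = -8, -1:
  1·m_0 + 4·m_1 + 1·m_2 = 6(Δ_1 - Δ_0) = 42
Clamped end conditions give two more equations: 2h_0·m_0 + h_0·m_1 = 6(Δ_0 - g'(0)) = -66 and h_1·m_1 + 2h_1·m_2 = 6(g'(2) - Δ_1) = -18.
Hence m_0 = -47, m_1 = 28, m_2 = -23.
On [0, 1], g(t) = 7 + 3·t - 47/2·t² + 25/2·t³.
With t = 1/3: g(1/3) = 158/27.

5.8519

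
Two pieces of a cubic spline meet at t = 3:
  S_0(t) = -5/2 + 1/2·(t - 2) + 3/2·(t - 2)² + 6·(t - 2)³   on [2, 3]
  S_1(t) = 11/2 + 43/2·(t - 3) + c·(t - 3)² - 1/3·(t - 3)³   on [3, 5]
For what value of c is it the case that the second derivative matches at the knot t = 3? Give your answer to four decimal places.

19.5000

S_0''(t) = 3 + 36·(t - 2), so S_0''(3) = 39. On the right, S_1''(3) = 2c, so c = 39/2.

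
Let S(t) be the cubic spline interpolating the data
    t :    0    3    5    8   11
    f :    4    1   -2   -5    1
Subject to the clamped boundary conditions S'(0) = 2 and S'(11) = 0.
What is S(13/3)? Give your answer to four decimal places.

-1.0177

Let M_i = S''(x_i). Step sizes h_i = 3, 2, 3, 3; slopes of the chords Δ_i = (y_(i+1) - y_i)/h_i = -1, -3/2, -1, 2.
  3·M_0 + 10·M_1 + 2·M_2 = 6(Δ_1 - Δ_0) = -3
  2·M_1 + 10·M_2 + 3·M_3 = 6(Δ_2 - Δ_1) = 3
  3·M_2 + 12·M_3 + 3·M_4 = 6(Δ_3 - Δ_2) = 18
Clamped end conditions give two more equations: 2h_0·M_0 + h_0·M_1 = 6(Δ_0 - S'(0)) = -18 and h_3·M_3 + 2h_3·M_4 = 6(S'(11) - Δ_3) = -12.
Hence M_0 = -589/172, M_1 = 73/86, M_2 = -209/344, M_3 = 423/172, M_4 = -1111/344.
On [3, 5], S(t) = 1 - 641/344·(t - 3) + 73/172·(t - 3)² - 167/1376·(t - 3)³.
With (t - 3) = 4/3: S(13/3) = -2363/2322.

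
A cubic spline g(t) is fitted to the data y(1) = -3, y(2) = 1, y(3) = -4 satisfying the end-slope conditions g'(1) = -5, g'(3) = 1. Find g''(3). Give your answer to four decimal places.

34.5000

Put σ_i = g'' at the i-th knot. Here h = (1, 1) and Δ = (4, -5), so the interior equations h_(i-1)·σ_(i-1) + 2(h_(i-1)+h_i)·σ_i + h_i·σ_(i+1) = 6(Δ_i − Δ_(i-1)) read
  1·σ_0 + 4·σ_1 + 1·σ_2 = 6(Δ_1 - Δ_0) = -54
Clamped end conditions give two more equations: 2h_0·σ_0 + h_0·σ_1 = 6(Δ_0 - g'(1)) = 54 and h_1·σ_1 + 2h_1·σ_2 = 6(g'(3) - Δ_1) = 36.
Forward elimination and back-substitution give σ_0 = 87/2, σ_1 = -33, σ_2 = 69/2.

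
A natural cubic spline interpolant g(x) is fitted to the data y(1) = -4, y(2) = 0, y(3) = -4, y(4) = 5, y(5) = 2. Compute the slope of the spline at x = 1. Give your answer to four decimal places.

7.2857

Let M_i = g''(x_i). Step sizes h_i = 1, 1, 1, 1; slopes of the chords Δ_i = (y_(i+1) - y_i)/h_i = 4, -4, 9, -3.
  1·M_0 + 4·M_1 + 1·M_2 = 6(Δ_1 - Δ_0) = -48
  1·M_1 + 4·M_2 + 1·M_3 = 6(Δ_2 - Δ_1) = 78
  1·M_2 + 4·M_3 + 1·M_4 = 6(Δ_3 - Δ_2) = -72
Natural end conditions: M_0 = M_4 = 0.
Solving: M_0 = 0, M_1 = -138/7, M_2 = 216/7, M_3 = -180/7, M_4 = 0.
On [1, 2], g'(x) = b_0 + 2c_0·(x - 1) + 3d_0·(x - 1)² with b_0 = Δ_0 - h_0(2M_0 + M_1)/6 = 51/7, c_0 = M_0/2 = 0, d_0 = (M_1 - M_0)/(6h_0) = -23/7. So g'(1) = 51/7.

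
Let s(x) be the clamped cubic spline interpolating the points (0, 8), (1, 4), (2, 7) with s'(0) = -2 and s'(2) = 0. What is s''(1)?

19

Put M_i = s'' at the i-th knot. Here h = (1, 1) and Δ = (-4, 3), so the interior equations h_(i-1)·M_(i-1) + 2(h_(i-1)+h_i)·M_i + h_i·M_(i+1) = 6(Δ_i − Δ_(i-1)) read
  1·M_0 + 4·M_1 + 1·M_2 = 6(Δ_1 - Δ_0) = 42
Clamped end conditions give two more equations: 2h_0·M_0 + h_0·M_1 = 6(Δ_0 - s'(0)) = -12 and h_1·M_1 + 2h_1·M_2 = 6(s'(2) - Δ_1) = -18.
Solving: M_0 = -31/2, M_1 = 19, M_2 = -37/2.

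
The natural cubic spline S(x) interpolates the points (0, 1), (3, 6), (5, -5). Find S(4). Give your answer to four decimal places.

Put σ_i = S'' at the i-th knot. Here h = (3, 2) and Δ = (5/3, -11/2), so the interior equations h_(i-1)·σ_(i-1) + 2(h_(i-1)+h_i)·σ_i + h_i·σ_(i+1) = 6(Δ_i − Δ_(i-1)) read
  3·σ_0 + 10·σ_1 + 2·σ_2 = 6(Δ_1 - Δ_0) = -43
Natural end conditions: σ_0 = σ_2 = 0.
Solving: σ_0 = 0, σ_1 = -43/10, σ_2 = 0.
On [3, 5], S(x) = 6 - 79/30·(x - 3) - 43/20·(x - 3)² + 43/120·(x - 3)³.
With (x - 3) = 1: S(4) = 63/40.

1.5750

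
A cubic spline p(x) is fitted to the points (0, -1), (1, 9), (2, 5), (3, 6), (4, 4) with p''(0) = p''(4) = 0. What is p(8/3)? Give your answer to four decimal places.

Write M_i for p''(x_i). With h_i = 1, 1, 1, 1 and divided differences Δ_i = 10, -4, 1, -2, the continuity of p' gives the tridiagonal system
  1·M_0 + 4·M_1 + 1·M_2 = 6(Δ_1 - Δ_0) = -84
  1·M_1 + 4·M_2 + 1·M_3 = 6(Δ_2 - Δ_1) = 30
  1·M_2 + 4·M_3 + 1·M_4 = 6(Δ_3 - Δ_2) = -18
Natural end conditions: M_0 = M_4 = 0.
Forward elimination and back-substitution give M_0 = 0, M_1 = -699/28, M_2 = 111/7, M_3 = -237/28, M_4 = 0.
On [2, 3], p(x) = 5 - 23/8·(x - 2) + 111/14·(x - 2)² - 227/56·(x - 2)³.
With (x - 2) = 2/3: p(8/3) = 4087/756.

5.4061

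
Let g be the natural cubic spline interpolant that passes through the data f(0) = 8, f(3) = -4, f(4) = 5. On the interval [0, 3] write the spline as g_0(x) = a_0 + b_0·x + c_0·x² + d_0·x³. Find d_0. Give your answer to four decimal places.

Write σ_i for g''(x_i). With h_i = 3, 1 and divided differences Δ_i = -4, 9, the continuity of g' gives the tridiagonal system
  3·σ_0 + 8·σ_1 + 1·σ_2 = 6(Δ_1 - Δ_0) = 78
Natural end conditions: σ_0 = σ_2 = 0.
Solving the tridiagonal system: σ_0 = 0, σ_1 = 39/4, σ_2 = 0.
On [0, 3], with g_0(x) = a_0 + b_0·x + c_0·x² + d_0·x³: c_0 = σ_0/2 = 0, d_0 = (σ_1 - σ_0)/(6h_0) = 13/24, b_0 = Δ_0 - h_0(2σ_0 + σ_1)/6 = -71/8.

0.5417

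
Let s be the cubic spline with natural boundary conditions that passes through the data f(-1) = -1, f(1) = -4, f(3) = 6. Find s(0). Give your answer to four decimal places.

Let σ_i = s''(x_i). Step sizes h_i = 2, 2; slopes of the chords Δ_i = (y_(i+1) - y_i)/h_i = -3/2, 5.
  2·σ_0 + 8·σ_1 + 2·σ_2 = 6(Δ_1 - Δ_0) = 39
Natural end conditions: σ_0 = σ_2 = 0.
Solving the tridiagonal system: σ_0 = 0, σ_1 = 39/8, σ_2 = 0.
On [-1, 1], s(x) = -1 - 25/8·(x + 1) + 0·(x + 1)² + 13/32·(x + 1)³.
With (x + 1) = 1: s(0) = -119/32.

-3.7188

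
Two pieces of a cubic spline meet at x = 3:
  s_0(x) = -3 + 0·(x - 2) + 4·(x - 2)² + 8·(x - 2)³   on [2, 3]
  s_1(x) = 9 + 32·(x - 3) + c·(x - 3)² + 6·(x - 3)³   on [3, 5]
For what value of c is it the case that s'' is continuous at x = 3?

s_0''(x) = 8 + 48·(x - 2), so s_0''(3) = 56. On the right, s_1''(3) = 2c, so c = 28.

28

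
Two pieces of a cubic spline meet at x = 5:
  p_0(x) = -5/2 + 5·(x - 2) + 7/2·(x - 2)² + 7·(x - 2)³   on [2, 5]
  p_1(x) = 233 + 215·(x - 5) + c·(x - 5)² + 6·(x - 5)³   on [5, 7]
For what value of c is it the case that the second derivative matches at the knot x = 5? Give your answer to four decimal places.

p_0''(x) = 7 + 42·(x - 2), so p_0''(5) = 133. On the right, p_1''(5) = 2c, so c = 133/2.

66.5000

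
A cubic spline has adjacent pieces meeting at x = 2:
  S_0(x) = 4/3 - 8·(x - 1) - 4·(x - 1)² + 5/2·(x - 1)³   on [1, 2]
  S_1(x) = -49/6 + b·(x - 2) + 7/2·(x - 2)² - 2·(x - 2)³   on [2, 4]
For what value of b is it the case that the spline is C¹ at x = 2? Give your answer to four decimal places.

-8.5000

S_0'(x) = -8 - 8·(x - 1) + 15/2·(x - 1)², so S_0'(2) = -17/2. On the right, S_1'(2) = b, so b = -17/2.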